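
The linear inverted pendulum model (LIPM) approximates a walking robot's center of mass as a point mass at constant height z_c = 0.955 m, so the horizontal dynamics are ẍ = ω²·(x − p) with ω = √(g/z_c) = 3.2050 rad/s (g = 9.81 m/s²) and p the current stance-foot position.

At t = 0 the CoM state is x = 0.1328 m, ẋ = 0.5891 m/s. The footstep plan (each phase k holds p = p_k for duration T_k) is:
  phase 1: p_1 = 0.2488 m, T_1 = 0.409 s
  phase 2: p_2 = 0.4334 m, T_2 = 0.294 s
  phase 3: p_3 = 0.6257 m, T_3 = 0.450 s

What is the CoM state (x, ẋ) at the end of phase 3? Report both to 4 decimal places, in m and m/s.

phase 1: p=0.2488, T=0.409, ωT=1.310845, cosh=1.989449, sinh=1.719857; start (x,ẋ)=(0.132800, 0.589100) → end (x,ẋ)=(0.334145, 0.532576)
phase 2: p=0.4334, T=0.294, ωT=0.942270, cosh=1.477771, sinh=1.088029; start (x,ẋ)=(0.334145, 0.532576) → end (x,ẋ)=(0.467522, 0.440910)
phase 3: p=0.6257, T=0.450, ωT=1.442250, cosh=2.233299, sinh=1.996904; start (x,ẋ)=(0.467522, 0.440910) → end (x,ẋ)=(0.547154, -0.027669)

x = 0.5472, ẋ = -0.0277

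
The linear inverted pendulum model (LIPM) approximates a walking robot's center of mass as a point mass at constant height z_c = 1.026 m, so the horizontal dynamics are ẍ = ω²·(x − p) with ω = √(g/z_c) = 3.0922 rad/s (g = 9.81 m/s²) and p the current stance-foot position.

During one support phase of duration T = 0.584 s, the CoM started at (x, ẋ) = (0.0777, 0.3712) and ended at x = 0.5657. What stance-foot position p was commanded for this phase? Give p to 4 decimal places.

ωT = 3.0922·0.584 = 1.805845; cosh(ωT) = 3.124723, sinh(ωT) = 2.960387
x(T) = p + (x₀−p)·cosh(ωT) + (ẋ₀/ω)·sinh(ωT) ⇒ p·(1 − cosh) = x(T) − x₀·cosh − (ẋ₀/ω)·sinh
numerator   = 0.5657 − (0.0777)·3.124723 − (0.3712/3.0922)·2.960387 = -0.032468
denominator = 1 − 3.124723 = -2.124723
p = -0.032468 / -2.124723 = 0.0153

p = 0.0153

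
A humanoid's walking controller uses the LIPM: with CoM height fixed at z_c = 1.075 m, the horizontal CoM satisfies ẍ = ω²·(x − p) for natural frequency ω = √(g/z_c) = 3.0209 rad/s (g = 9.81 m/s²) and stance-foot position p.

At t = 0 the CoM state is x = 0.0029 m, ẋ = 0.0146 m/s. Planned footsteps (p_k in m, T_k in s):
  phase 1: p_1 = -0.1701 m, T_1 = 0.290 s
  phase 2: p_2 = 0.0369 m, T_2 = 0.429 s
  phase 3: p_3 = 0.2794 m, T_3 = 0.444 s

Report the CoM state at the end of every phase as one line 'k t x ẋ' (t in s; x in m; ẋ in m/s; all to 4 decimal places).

1 0.2900 0.0784 0.5393
2 0.7190 0.4203 1.2713
3 1.1630 1.3167 3.3548

phase 1: p=-0.1701, T=0.290, ωT=0.876061, cosh=1.408921, sinh=0.992501; start (x,ẋ)=(0.002900, 0.014600) → end (x,ẋ)=(0.078440, 0.539267)
phase 2: p=0.0369, T=0.429, ωT=1.295966, cosh=1.964079, sinh=1.690446; start (x,ẋ)=(0.078440, 0.539267) → end (x,ẋ)=(0.420253, 1.271294)
phase 3: p=0.2794, T=0.444, ωT=1.341280, cosh=2.042722, sinh=1.781211; start (x,ẋ)=(0.420253, 1.271294) → end (x,ẋ)=(1.316715, 3.354810)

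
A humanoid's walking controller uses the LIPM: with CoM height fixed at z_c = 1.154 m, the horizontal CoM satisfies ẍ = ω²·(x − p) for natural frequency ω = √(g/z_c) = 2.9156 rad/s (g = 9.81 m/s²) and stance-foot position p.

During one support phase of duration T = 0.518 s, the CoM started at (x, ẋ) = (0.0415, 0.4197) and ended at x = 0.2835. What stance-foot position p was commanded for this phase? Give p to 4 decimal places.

ωT = 2.9156·0.518 = 1.510281; cosh(ωT) = 2.374425, sinh(ωT) = 2.153577
x(T) = p + (x₀−p)·cosh(ωT) + (ẋ₀/ω)·sinh(ωT) ⇒ p·(1 − cosh) = x(T) − x₀·cosh − (ẋ₀/ω)·sinh
numerator   = 0.2835 − (0.0415)·2.374425 − (0.4197/2.9156)·2.153577 = -0.125046
denominator = 1 − 2.374425 = -1.374425
p = -0.125046 / -1.374425 = 0.0910

p = 0.0910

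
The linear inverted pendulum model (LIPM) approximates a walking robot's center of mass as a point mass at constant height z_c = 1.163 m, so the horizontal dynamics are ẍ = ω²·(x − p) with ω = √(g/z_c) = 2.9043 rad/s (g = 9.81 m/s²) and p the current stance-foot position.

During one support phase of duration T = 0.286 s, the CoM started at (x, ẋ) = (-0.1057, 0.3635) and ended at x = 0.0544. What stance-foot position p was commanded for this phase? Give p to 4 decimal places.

ωT = 2.9043·0.286 = 0.830630; cosh(ωT) = 1.365269, sinh(ωT) = 0.929494
x(T) = p + (x₀−p)·cosh(ωT) + (ẋ₀/ω)·sinh(ωT) ⇒ p·(1 − cosh) = x(T) − x₀·cosh − (ẋ₀/ω)·sinh
numerator   = 0.0544 − (-0.1057)·1.365269 − (0.3635/2.9043)·0.929494 = 0.082374
denominator = 1 − 1.365269 = -0.365269
p = 0.082374 / -0.365269 = -0.2255

p = -0.2255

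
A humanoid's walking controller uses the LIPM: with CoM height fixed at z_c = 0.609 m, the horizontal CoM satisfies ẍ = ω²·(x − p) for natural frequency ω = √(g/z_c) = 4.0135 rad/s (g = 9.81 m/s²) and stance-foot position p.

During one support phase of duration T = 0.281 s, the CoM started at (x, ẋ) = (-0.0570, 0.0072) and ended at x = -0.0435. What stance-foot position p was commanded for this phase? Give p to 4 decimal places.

ωT = 4.0135·0.281 = 1.127794; cosh(ωT) = 1.706290, sinh(ωT) = 1.382543
x(T) = p + (x₀−p)·cosh(ωT) + (ẋ₀/ω)·sinh(ωT) ⇒ p·(1 − cosh) = x(T) − x₀·cosh − (ẋ₀/ω)·sinh
numerator   = -0.0435 − (-0.0570)·1.706290 − (0.0072/4.0135)·1.382543 = 0.051278
denominator = 1 − 1.706290 = -0.706290
p = 0.051278 / -0.706290 = -0.0726

p = -0.0726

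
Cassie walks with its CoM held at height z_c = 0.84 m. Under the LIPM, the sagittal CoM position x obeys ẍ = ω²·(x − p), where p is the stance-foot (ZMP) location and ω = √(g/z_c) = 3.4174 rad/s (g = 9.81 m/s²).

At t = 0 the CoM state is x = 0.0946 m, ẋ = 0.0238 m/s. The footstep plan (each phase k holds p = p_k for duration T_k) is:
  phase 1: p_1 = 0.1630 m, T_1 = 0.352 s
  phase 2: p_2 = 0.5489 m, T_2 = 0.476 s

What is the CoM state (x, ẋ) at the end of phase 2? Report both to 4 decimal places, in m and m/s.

phase 1: p=0.1630, T=0.352, ωT=1.202925, cosh=1.815078, sinh=1.514764; start (x,ẋ)=(0.094600, 0.023800) → end (x,ẋ)=(0.049398, -0.310877)
phase 2: p=0.5489, T=0.476, ωT=1.626682, cosh=2.641775, sinh=2.445195; start (x,ẋ)=(0.049398, -0.310877) → end (x,ẋ)=(-0.993109, -4.995211)

x = -0.9931, ẋ = -4.9952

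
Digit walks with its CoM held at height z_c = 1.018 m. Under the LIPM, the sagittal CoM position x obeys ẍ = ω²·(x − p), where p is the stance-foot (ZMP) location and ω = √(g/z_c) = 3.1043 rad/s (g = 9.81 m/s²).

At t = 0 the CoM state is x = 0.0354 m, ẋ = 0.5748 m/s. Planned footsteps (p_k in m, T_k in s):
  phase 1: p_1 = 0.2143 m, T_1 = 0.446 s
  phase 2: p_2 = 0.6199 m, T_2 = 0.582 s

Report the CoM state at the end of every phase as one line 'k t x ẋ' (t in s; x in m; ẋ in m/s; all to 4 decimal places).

phase 1: p=0.2143, T=0.446, ωT=1.384518, cosh=2.121672, sinh=1.871228; start (x,ẋ)=(0.035400, 0.574800) → end (x,ẋ)=(0.181214, 0.180334)
phase 2: p=0.6199, T=0.582, ωT=1.806703, cosh=3.127263, sinh=2.963069; start (x,ẋ)=(0.181214, 0.180334) → end (x,ẋ)=(-0.579857, -3.471194)

1 0.4460 0.1812 0.1803
2 1.0280 -0.5799 -3.4712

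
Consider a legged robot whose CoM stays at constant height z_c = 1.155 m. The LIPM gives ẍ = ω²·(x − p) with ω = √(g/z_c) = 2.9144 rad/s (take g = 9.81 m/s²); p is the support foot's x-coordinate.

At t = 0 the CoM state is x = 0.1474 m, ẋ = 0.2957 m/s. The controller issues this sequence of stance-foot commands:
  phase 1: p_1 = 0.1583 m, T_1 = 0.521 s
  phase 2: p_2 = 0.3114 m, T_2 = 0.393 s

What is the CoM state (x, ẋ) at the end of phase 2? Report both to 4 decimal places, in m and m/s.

x = 0.6923, ẋ = 1.2748

phase 1: p=0.1583, T=0.521, ωT=1.518402, cosh=2.391994, sinh=2.172932; start (x,ẋ)=(0.147400, 0.295700) → end (x,ẋ)=(0.352697, 0.638285)
phase 2: p=0.3114, T=0.393, ωT=1.145359, cosh=1.730840, sinh=1.412730; start (x,ẋ)=(0.352697, 0.638285) → end (x,ẋ)=(0.692281, 1.274799)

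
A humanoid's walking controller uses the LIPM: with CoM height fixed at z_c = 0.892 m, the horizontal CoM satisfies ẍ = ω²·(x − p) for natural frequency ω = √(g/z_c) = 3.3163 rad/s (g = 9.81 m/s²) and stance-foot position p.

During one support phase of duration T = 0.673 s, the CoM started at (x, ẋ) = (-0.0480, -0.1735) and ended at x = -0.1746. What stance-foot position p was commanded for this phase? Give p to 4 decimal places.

ωT = 3.3163·0.673 = 2.231870; cosh(ωT) = 4.712300, sinh(ωT) = 4.604972
x(T) = p + (x₀−p)·cosh(ωT) + (ẋ₀/ω)·sinh(ωT) ⇒ p·(1 − cosh) = x(T) − x₀·cosh − (ẋ₀/ω)·sinh
numerator   = -0.1746 − (-0.0480)·4.712300 − (-0.1735/3.3163)·4.604972 = 0.292510
denominator = 1 − 4.712300 = -3.712300
p = 0.292510 / -3.712300 = -0.0788

p = -0.0788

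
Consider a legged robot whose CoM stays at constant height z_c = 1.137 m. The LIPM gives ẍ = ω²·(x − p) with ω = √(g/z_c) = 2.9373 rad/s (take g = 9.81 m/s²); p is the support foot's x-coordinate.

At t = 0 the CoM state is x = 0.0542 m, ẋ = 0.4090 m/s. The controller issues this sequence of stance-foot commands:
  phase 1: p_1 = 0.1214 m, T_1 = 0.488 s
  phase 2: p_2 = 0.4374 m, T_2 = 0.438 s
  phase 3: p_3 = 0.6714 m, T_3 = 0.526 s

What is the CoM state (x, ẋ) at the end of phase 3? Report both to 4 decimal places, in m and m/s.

x = -0.0310, ẋ = -1.8533

phase 1: p=0.1214, T=0.488, ωT=1.433402, cosh=2.215719, sinh=1.977222; start (x,ẋ)=(0.054200, 0.409000) → end (x,ẋ)=(0.247819, 0.515952)
phase 2: p=0.4374, T=0.438, ωT=1.286537, cosh=1.948228, sinh=1.672002; start (x,ẋ)=(0.247819, 0.515952) → end (x,ẋ)=(0.361749, 0.074127)
phase 3: p=0.6714, T=0.526, ωT=1.545020, cosh=2.450686, sinh=2.237378; start (x,ẋ)=(0.361749, 0.074127) → end (x,ẋ)=(-0.030994, -1.853318)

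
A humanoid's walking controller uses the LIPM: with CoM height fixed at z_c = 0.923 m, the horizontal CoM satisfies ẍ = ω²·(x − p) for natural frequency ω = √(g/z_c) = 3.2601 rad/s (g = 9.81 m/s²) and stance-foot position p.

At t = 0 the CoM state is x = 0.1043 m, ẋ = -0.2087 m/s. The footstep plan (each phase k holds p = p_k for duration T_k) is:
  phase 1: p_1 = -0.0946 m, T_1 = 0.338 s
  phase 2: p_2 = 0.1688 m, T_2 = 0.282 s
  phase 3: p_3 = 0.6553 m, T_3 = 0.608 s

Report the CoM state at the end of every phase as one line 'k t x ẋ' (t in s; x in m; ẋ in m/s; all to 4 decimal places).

1 0.3380 0.1521 0.5194
2 0.6200 0.3125 0.6973
3 1.2280 0.1490 -1.4005

phase 1: p=-0.0946, T=0.338, ωT=1.101914, cosh=1.671078, sinh=1.338843; start (x,ẋ)=(0.104300, -0.208700) → end (x,ẋ)=(0.152069, 0.519397)
phase 2: p=0.1688, T=0.282, ωT=0.919348, cosh=1.453217, sinh=1.054438; start (x,ẋ)=(0.152069, 0.519397) → end (x,ẋ)=(0.312479, 0.697284)
phase 3: p=0.6553, T=0.608, ωT=1.982141, cosh=3.698019, sinh=3.560245; start (x,ẋ)=(0.312479, 0.697284) → end (x,ẋ)=(0.149023, -1.400465)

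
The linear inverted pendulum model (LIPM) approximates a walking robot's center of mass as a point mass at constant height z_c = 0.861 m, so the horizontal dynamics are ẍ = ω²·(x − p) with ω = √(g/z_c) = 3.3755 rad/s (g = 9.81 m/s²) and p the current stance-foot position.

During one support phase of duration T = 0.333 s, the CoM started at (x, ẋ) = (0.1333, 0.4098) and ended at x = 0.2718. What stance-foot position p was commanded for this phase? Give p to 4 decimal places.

p = 0.1741

ωT = 3.3755·0.333 = 1.124042; cosh(ωT) = 1.701115, sinh(ωT) = 1.376151
x(T) = p + (x₀−p)·cosh(ωT) + (ẋ₀/ω)·sinh(ωT) ⇒ p·(1 − cosh) = x(T) − x₀·cosh − (ẋ₀/ω)·sinh
numerator   = 0.2718 − (0.1333)·1.701115 − (0.4098/3.3755)·1.376151 = -0.122029
denominator = 1 − 1.701115 = -0.701115
p = -0.122029 / -0.701115 = 0.1741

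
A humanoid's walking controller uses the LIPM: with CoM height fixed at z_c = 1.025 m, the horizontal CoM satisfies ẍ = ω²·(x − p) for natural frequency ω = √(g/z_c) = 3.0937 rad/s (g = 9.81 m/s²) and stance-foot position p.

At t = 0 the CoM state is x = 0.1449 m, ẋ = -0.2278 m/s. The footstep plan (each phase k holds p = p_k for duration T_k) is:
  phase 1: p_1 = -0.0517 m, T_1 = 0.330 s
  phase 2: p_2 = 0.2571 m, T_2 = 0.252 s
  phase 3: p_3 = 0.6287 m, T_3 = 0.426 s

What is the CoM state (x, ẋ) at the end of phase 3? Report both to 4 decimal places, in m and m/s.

phase 1: p=-0.0517, T=0.330, ωT=1.020921, cosh=1.568007, sinh=1.207744; start (x,ẋ)=(0.144900, -0.227800) → end (x,ẋ)=(0.167640, 0.377384)
phase 2: p=0.2571, T=0.252, ωT=0.779612, cosh=1.319605, sinh=0.861022; start (x,ẋ)=(0.167640, 0.377384) → end (x,ẋ)=(0.244079, 0.259698)
phase 3: p=0.6287, T=0.426, ωT=1.317916, cosh=2.001661, sinh=1.733968; start (x,ẋ)=(0.244079, 0.259698) → end (x,ẋ)=(0.004376, -1.543425)

x = 0.0044, ẋ = -1.5434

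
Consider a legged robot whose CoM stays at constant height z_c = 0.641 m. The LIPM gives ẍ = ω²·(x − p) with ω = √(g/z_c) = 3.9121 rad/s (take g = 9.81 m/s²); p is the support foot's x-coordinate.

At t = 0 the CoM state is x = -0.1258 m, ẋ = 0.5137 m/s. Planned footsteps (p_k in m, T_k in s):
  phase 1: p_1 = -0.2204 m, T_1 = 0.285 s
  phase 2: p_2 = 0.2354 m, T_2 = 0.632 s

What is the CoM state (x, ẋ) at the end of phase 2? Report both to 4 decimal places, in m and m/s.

x = 1.5969, ẋ = 5.4808

phase 1: p=-0.2204, T=0.285, ωT=1.114948, cosh=1.688672, sinh=1.360739; start (x,ẋ)=(-0.125800, 0.513700) → end (x,ẋ)=(0.118028, 1.371059)
phase 2: p=0.2354, T=0.632, ωT=2.472447, cosh=5.967896, sinh=5.883518; start (x,ẋ)=(0.118028, 1.371059) → end (x,ẋ)=(1.596910, 5.480795)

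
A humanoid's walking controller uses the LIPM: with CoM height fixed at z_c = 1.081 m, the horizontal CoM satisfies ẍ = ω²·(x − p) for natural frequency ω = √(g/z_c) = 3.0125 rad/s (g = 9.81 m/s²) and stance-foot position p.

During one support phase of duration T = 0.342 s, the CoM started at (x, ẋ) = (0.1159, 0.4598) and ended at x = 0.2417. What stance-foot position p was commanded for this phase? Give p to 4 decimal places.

p = 0.2208

ωT = 3.0125·0.342 = 1.030275; cosh(ωT) = 1.579373, sinh(ωT) = 1.222464
x(T) = p + (x₀−p)·cosh(ωT) + (ẋ₀/ω)·sinh(ωT) ⇒ p·(1 − cosh) = x(T) − x₀·cosh − (ẋ₀/ω)·sinh
numerator   = 0.2417 − (0.1159)·1.579373 − (0.4598/3.0125)·1.222464 = -0.127935
denominator = 1 − 1.579373 = -0.579373
p = -0.127935 / -0.579373 = 0.2208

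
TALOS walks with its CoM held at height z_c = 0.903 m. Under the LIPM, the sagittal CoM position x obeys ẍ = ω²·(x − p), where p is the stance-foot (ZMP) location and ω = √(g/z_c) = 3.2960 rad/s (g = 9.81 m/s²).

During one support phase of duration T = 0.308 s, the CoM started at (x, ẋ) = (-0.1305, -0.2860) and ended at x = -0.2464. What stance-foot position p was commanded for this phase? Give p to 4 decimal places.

p = -0.1093

ωT = 3.2960·0.308 = 1.015168; cosh(ωT) = 1.561084, sinh(ωT) = 1.198743
x(T) = p + (x₀−p)·cosh(ωT) + (ẋ₀/ω)·sinh(ωT) ⇒ p·(1 − cosh) = x(T) − x₀·cosh − (ẋ₀/ω)·sinh
numerator   = -0.2464 − (-0.1305)·1.561084 − (-0.2860/3.2960)·1.198743 = 0.061339
denominator = 1 − 1.561084 = -0.561084
p = 0.061339 / -0.561084 = -0.1093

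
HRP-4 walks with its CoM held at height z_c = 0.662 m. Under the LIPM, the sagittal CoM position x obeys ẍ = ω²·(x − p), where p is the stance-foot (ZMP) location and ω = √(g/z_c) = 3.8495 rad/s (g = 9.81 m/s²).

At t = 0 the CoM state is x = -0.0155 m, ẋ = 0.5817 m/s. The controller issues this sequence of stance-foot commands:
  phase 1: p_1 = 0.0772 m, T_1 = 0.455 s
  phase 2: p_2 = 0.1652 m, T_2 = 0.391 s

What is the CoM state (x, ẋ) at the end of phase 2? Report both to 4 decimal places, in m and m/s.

phase 1: p=0.0772, T=0.455, ωT=1.751523, cosh=2.968440, sinh=2.794931; start (x,ẋ)=(-0.015500, 0.581700) → end (x,ẋ)=(0.224369, 0.729374)
phase 2: p=0.1652, T=0.391, ωT=1.505154, cosh=2.363416, sinh=2.141433; start (x,ẋ)=(0.224369, 0.729374) → end (x,ẋ)=(0.710784, 2.211572)

x = 0.7108, ẋ = 2.2116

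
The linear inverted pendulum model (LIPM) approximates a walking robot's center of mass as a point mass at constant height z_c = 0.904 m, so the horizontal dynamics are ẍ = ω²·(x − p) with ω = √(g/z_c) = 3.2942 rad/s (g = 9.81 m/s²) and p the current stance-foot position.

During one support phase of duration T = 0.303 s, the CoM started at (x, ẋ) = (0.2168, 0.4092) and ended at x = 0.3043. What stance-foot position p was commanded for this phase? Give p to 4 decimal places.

ωT = 3.2942·0.303 = 0.998143; cosh(ωT) = 1.540900, sinh(ωT) = 1.172337
x(T) = p + (x₀−p)·cosh(ωT) + (ẋ₀/ω)·sinh(ωT) ⇒ p·(1 − cosh) = x(T) − x₀·cosh − (ẋ₀/ω)·sinh
numerator   = 0.3043 − (0.2168)·1.540900 − (0.4092/3.2942)·1.172337 = -0.175393
denominator = 1 − 1.540900 = -0.540900
p = -0.175393 / -0.540900 = 0.3243

p = 0.3243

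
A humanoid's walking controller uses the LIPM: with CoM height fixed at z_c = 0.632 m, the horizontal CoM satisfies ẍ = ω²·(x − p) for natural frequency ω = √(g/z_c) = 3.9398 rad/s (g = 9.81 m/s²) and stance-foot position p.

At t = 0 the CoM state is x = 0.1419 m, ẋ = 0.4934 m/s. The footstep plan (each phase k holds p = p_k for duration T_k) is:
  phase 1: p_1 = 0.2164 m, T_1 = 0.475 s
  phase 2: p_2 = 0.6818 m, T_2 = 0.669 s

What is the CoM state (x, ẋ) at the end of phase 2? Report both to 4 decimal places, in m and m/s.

x = -0.2831, ẋ = -3.6614

phase 1: p=0.2164, T=0.475, ωT=1.871405, cosh=3.325663, sinh=3.171756; start (x,ẋ)=(0.141900, 0.493400) → end (x,ẋ)=(0.365852, 0.709924)
phase 2: p=0.6818, T=0.669, ωT=2.635726, cosh=7.012554, sinh=6.940887; start (x,ẋ)=(0.365852, 0.709924) → end (x,ẋ)=(-0.283102, -3.661435)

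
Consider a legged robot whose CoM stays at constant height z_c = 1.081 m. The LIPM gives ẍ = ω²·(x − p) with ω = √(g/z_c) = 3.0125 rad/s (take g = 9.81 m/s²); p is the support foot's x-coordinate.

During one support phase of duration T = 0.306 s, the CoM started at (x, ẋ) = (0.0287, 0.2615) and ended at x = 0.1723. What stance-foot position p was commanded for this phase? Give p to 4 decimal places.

p = -0.0848

ωT = 3.0125·0.306 = 0.921825; cosh(ωT) = 1.455833, sinh(ωT) = 1.058041
x(T) = p + (x₀−p)·cosh(ωT) + (ẋ₀/ω)·sinh(ωT) ⇒ p·(1 − cosh) = x(T) − x₀·cosh − (ẋ₀/ω)·sinh
numerator   = 0.1723 − (0.0287)·1.455833 − (0.2615/3.0125)·1.058041 = 0.038674
denominator = 1 − 1.455833 = -0.455833
p = 0.038674 / -0.455833 = -0.0848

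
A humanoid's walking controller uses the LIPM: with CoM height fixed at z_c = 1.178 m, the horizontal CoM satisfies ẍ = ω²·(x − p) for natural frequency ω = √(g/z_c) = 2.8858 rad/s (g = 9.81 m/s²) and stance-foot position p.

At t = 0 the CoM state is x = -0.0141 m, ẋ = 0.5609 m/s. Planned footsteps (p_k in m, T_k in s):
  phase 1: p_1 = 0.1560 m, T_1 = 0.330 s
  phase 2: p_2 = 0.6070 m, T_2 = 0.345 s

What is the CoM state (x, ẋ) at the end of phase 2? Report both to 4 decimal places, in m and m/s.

x = -0.0275, ẋ = -1.2001

phase 1: p=0.1560, T=0.330, ωT=0.952314, cosh=1.488774, sinh=1.102926; start (x,ẋ)=(-0.014100, 0.560900) → end (x,ẋ)=(0.117130, 0.293655)
phase 2: p=0.6070, T=0.345, ωT=0.995601, cosh=1.537926, sinh=1.168425; start (x,ẋ)=(0.117130, 0.293655) → end (x,ẋ)=(-0.027486, -1.200143)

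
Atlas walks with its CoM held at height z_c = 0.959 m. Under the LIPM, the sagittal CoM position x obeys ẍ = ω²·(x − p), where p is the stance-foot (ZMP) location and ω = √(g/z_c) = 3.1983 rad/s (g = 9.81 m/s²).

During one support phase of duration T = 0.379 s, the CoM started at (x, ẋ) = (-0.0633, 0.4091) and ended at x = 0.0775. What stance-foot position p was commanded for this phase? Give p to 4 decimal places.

ωT = 3.1983·0.379 = 1.212156; cosh(ωT) = 1.829138, sinh(ωT) = 1.531583
x(T) = p + (x₀−p)·cosh(ωT) + (ẋ₀/ω)·sinh(ωT) ⇒ p·(1 − cosh) = x(T) − x₀·cosh − (ẋ₀/ω)·sinh
numerator   = 0.0775 − (-0.0633)·1.829138 − (0.4091/3.1983)·1.531583 = -0.002623
denominator = 1 − 1.829138 = -0.829138
p = -0.002623 / -0.829138 = 0.0032

p = 0.0032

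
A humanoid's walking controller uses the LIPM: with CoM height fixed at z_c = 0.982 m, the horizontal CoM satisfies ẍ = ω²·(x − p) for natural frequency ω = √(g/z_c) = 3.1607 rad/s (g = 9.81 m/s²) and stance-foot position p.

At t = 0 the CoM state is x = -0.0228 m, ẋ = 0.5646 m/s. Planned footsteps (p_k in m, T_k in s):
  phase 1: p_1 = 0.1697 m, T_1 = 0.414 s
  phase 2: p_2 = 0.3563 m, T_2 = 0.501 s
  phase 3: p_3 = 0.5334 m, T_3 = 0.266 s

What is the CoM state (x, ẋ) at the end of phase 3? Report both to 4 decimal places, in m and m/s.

x = -1.0663, ẋ = -4.7344

phase 1: p=0.1697, T=0.414, ωT=1.308530, cosh=1.985473, sinh=1.715256; start (x,ẋ)=(-0.022800, 0.564600) → end (x,ẋ)=(0.093895, 0.077377)
phase 2: p=0.3563, T=0.501, ωT=1.583511, cosh=2.538642, sinh=2.333388; start (x,ẋ)=(0.093895, 0.077377) → end (x,ẋ)=(-0.252729, -1.738843)
phase 3: p=0.5334, T=0.266, ωT=0.840746, cosh=1.374742, sinh=0.943354; start (x,ẋ)=(-0.252729, -1.738843) → end (x,ẋ)=(-1.066306, -4.734430)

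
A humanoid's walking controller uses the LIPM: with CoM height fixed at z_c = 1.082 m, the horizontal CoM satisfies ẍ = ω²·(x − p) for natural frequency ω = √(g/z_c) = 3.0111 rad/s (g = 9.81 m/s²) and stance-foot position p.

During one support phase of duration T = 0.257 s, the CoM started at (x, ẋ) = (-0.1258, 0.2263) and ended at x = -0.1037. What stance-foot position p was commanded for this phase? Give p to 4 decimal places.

p = 0.0078

ωT = 3.0111·0.257 = 0.773853; cosh(ωT) = 1.314668, sinh(ωT) = 0.853435
x(T) = p + (x₀−p)·cosh(ωT) + (ẋ₀/ω)·sinh(ωT) ⇒ p·(1 − cosh) = x(T) − x₀·cosh − (ẋ₀/ω)·sinh
numerator   = -0.1037 − (-0.1258)·1.314668 − (0.2263/3.0111)·0.853435 = -0.002455
denominator = 1 − 1.314668 = -0.314668
p = -0.002455 / -0.314668 = 0.0078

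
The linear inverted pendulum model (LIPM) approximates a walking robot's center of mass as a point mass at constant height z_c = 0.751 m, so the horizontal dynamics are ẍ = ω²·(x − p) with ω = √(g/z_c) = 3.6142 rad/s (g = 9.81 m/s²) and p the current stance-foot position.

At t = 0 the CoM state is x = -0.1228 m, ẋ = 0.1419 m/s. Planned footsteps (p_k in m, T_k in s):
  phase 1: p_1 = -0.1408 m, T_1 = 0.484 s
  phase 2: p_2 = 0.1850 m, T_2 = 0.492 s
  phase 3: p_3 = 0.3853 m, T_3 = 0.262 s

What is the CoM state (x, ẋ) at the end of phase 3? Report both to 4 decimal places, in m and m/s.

phase 1: p=-0.1408, T=0.484, ωT=1.749273, cosh=2.962160, sinh=2.788260; start (x,ẋ)=(-0.122800, 0.141900) → end (x,ẋ)=(0.021991, 0.601722)
phase 2: p=0.1850, T=0.492, ωT=1.778186, cosh=3.044028, sinh=2.875084; start (x,ẋ)=(0.021991, 0.601722) → end (x,ẋ)=(0.167464, 0.137812)
phase 3: p=0.3853, T=0.262, ωT=0.946920, cosh=1.482846, sinh=1.094913; start (x,ẋ)=(0.167464, 0.137812) → end (x,ẋ)=(0.104033, -0.657673)

x = 0.1040, ẋ = -0.6577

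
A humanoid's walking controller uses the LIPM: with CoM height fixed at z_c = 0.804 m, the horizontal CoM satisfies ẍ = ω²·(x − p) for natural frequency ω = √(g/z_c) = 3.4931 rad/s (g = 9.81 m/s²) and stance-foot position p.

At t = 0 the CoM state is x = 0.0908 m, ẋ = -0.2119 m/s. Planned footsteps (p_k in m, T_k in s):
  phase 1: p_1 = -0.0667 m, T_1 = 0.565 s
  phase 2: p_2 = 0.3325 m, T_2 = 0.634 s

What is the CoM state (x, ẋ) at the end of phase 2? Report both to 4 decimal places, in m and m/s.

phase 1: p=-0.0667, T=0.565, ωT=1.973601, cosh=3.667752, sinh=3.528796; start (x,ẋ)=(0.090800, -0.211900) → end (x,ẋ)=(0.296905, 1.164217)
phase 2: p=0.3325, T=0.634, ωT=2.214625, cosh=4.633586, sinh=4.524392; start (x,ẋ)=(0.296905, 1.164217) → end (x,ẋ)=(1.675507, 4.831961)

x = 1.6755, ẋ = 4.8320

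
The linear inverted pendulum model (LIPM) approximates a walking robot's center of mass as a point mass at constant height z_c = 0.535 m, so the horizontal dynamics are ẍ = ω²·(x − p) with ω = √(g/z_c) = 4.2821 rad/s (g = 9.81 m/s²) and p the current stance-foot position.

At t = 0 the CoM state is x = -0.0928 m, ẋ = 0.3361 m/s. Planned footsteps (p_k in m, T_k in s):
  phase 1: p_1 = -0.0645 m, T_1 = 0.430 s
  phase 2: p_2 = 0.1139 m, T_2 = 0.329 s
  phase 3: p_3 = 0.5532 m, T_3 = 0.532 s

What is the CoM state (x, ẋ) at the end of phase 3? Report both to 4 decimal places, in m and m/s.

phase 1: p=-0.0645, T=0.430, ωT=1.841303, cosh=3.231679, sinh=3.073069; start (x,ẋ)=(-0.092800, 0.336100) → end (x,ẋ)=(0.085247, 0.713762)
phase 2: p=0.1139, T=0.329, ωT=1.408811, cosh=2.167761, sinh=1.923327; start (x,ẋ)=(0.085247, 0.713762) → end (x,ẋ)=(0.372378, 1.311285)
phase 3: p=0.5532, T=0.532, ωT=2.278077, cosh=4.930190, sinh=4.827709; start (x,ẋ)=(0.372378, 1.311285) → end (x,ẋ)=(1.140075, 2.726791)

x = 1.1401, ẋ = 2.7268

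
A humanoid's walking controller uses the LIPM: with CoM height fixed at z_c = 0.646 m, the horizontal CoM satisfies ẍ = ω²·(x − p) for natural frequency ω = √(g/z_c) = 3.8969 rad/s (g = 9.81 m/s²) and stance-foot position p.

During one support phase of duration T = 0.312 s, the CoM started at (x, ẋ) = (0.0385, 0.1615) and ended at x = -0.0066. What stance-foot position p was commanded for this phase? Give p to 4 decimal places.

p = 0.1689

ωT = 3.8969·0.312 = 1.215833; cosh(ωT) = 1.834783, sinh(ωT) = 1.538319
x(T) = p + (x₀−p)·cosh(ωT) + (ẋ₀/ω)·sinh(ωT) ⇒ p·(1 − cosh) = x(T) − x₀·cosh − (ẋ₀/ω)·sinh
numerator   = -0.0066 − (0.0385)·1.834783 − (0.1615/3.8969)·1.538319 = -0.140992
denominator = 1 − 1.834783 = -0.834783
p = -0.140992 / -0.834783 = 0.1689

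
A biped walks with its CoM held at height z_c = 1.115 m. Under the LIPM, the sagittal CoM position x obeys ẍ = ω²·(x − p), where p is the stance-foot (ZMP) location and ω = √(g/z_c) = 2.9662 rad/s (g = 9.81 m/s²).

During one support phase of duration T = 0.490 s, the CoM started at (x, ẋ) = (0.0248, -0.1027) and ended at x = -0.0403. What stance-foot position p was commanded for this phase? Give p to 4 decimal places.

ωT = 2.9662·0.490 = 1.453438; cosh(ωT) = 2.255781, sinh(ωT) = 2.022016
x(T) = p + (x₀−p)·cosh(ωT) + (ẋ₀/ω)·sinh(ωT) ⇒ p·(1 − cosh) = x(T) − x₀·cosh − (ẋ₀/ω)·sinh
numerator   = -0.0403 − (0.0248)·2.255781 − (-0.1027/2.9662)·2.022016 = -0.026234
denominator = 1 − 2.255781 = -1.255781
p = -0.026234 / -1.255781 = 0.0209

p = 0.0209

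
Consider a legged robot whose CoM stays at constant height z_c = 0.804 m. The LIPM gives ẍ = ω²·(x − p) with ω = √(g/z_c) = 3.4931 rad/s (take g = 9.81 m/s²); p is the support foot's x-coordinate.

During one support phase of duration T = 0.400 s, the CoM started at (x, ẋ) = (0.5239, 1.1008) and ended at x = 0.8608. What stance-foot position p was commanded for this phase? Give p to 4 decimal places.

p = 0.7520

ωT = 3.4931·0.400 = 1.397240; cosh(ωT) = 2.145651, sinh(ωT) = 1.898372
x(T) = p + (x₀−p)·cosh(ωT) + (ẋ₀/ω)·sinh(ωT) ⇒ p·(1 − cosh) = x(T) − x₀·cosh − (ẋ₀/ω)·sinh
numerator   = 0.8608 − (0.5239)·2.145651 − (1.1008/3.4931)·1.898372 = -0.861551
denominator = 1 − 2.145651 = -1.145651
p = -0.861551 / -1.145651 = 0.7520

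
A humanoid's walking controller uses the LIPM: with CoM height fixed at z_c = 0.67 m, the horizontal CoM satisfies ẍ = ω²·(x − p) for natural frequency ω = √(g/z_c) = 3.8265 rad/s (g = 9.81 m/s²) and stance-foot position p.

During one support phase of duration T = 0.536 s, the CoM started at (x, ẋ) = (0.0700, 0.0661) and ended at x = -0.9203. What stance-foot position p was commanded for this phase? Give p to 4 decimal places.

p = 0.4278

ωT = 3.8265·0.536 = 2.051004; cosh(ωT) = 3.952155, sinh(ωT) = 3.823549
x(T) = p + (x₀−p)·cosh(ωT) + (ẋ₀/ω)·sinh(ωT) ⇒ p·(1 − cosh) = x(T) − x₀·cosh − (ẋ₀/ω)·sinh
numerator   = -0.9203 − (0.0700)·3.952155 − (0.0661/3.8265)·3.823549 = -1.263000
denominator = 1 − 3.952155 = -2.952155
p = -1.263000 / -2.952155 = 0.4278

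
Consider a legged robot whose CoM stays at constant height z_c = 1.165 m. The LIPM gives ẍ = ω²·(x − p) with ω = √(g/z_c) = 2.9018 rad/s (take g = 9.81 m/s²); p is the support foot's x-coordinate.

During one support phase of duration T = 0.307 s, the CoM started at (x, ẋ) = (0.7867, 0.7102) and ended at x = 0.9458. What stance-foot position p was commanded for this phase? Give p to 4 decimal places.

ωT = 2.9018·0.307 = 0.890853; cosh(ωT) = 1.423756, sinh(ωT) = 1.013450
x(T) = p + (x₀−p)·cosh(ωT) + (ẋ₀/ω)·sinh(ωT) ⇒ p·(1 − cosh) = x(T) − x₀·cosh − (ẋ₀/ω)·sinh
numerator   = 0.9458 − (0.7867)·1.423756 − (0.7102/2.9018)·1.013450 = -0.422306
denominator = 1 − 1.423756 = -0.423756
p = -0.422306 / -0.423756 = 0.9966

p = 0.9966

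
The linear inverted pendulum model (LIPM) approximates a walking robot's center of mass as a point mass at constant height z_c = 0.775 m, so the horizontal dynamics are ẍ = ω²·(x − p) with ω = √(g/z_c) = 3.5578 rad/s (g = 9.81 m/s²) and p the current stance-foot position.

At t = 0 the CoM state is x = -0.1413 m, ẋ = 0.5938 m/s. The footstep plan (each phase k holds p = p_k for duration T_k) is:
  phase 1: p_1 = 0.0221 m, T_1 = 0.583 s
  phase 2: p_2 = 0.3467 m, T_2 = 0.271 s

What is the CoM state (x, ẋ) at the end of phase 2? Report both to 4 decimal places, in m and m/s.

phase 1: p=0.0221, T=0.583, ωT=2.074197, cosh=4.041907, sinh=3.916250; start (x,ẋ)=(-0.141300, 0.593800) → end (x,ẋ)=(0.015278, 0.123394)
phase 2: p=0.3467, T=0.271, ωT=0.964164, cosh=1.501948, sinh=1.120646; start (x,ẋ)=(0.015278, 0.123394) → end (x,ẋ)=(-0.112212, -1.136059)

x = -0.1122, ẋ = -1.1361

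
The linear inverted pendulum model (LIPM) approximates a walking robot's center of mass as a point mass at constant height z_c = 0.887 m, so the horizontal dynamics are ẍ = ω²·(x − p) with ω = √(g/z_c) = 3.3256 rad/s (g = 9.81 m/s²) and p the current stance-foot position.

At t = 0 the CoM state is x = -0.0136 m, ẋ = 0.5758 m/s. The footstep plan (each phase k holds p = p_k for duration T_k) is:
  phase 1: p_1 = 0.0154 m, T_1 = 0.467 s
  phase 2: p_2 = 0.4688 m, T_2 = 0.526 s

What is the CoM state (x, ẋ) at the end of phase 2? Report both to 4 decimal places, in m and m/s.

x = 1.0806, ẋ = 2.3216

phase 1: p=0.0154, T=0.467, ωT=1.553055, cosh=2.468744, sinh=2.257143; start (x,ẋ)=(-0.013600, 0.575800) → end (x,ẋ)=(0.334612, 1.203818)
phase 2: p=0.4688, T=0.526, ωT=1.749266, cosh=2.962140, sinh=2.788238; start (x,ẋ)=(0.334612, 1.203818) → end (x,ẋ)=(1.080618, 2.321611)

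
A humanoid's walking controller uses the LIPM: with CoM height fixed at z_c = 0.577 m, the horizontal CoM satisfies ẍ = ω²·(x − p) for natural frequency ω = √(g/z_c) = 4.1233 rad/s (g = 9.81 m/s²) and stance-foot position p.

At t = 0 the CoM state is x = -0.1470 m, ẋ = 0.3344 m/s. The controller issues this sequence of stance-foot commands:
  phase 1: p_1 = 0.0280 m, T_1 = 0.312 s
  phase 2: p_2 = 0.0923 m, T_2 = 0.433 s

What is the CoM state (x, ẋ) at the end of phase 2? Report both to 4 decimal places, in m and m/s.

x = -1.1240, ẋ = -4.9217

phase 1: p=0.0280, T=0.312, ωT=1.286470, cosh=1.948114, sinh=1.671870; start (x,ẋ)=(-0.147000, 0.334400) → end (x,ẋ)=(-0.177331, -0.554934)
phase 2: p=0.0923, T=0.433, ωT=1.785389, cosh=3.064815, sinh=2.897083; start (x,ẋ)=(-0.177331, -0.554934) → end (x,ẋ)=(-1.123974, -4.921662)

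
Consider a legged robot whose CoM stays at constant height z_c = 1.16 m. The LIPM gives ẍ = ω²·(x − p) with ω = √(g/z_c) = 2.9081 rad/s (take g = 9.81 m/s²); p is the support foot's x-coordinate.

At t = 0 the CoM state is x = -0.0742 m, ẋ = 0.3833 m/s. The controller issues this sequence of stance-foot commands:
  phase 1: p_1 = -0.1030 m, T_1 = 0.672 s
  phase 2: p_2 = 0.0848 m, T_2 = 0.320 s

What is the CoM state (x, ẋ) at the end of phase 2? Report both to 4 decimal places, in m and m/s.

phase 1: p=-0.1030, T=0.672, ωT=1.954243, cosh=3.600123, sinh=3.458452; start (x,ẋ)=(-0.074200, 0.383300) → end (x,ẋ)=(0.456522, 1.669584)
phase 2: p=0.0848, T=0.320, ωT=0.930592, cosh=1.465165, sinh=1.070845; start (x,ẋ)=(0.456522, 1.669584) → end (x,ẋ)=(1.244223, 3.603805)

x = 1.2442, ẋ = 3.6038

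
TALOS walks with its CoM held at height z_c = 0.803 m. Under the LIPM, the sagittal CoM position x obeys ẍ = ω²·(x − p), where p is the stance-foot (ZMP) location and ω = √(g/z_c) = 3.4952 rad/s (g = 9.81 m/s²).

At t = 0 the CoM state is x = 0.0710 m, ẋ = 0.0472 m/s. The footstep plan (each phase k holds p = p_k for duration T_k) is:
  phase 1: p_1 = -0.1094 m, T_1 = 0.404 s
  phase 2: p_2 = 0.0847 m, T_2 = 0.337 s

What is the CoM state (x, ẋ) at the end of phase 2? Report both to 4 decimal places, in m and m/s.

x = 1.0382, ẋ = 3.4978

phase 1: p=-0.1094, T=0.404, ωT=1.412061, cosh=2.174023, sinh=1.930382; start (x,ẋ)=(0.071000, 0.047200) → end (x,ẋ)=(0.308862, 1.319786)
phase 2: p=0.0847, T=0.337, ωT=1.177882, cosh=1.777710, sinh=1.469780; start (x,ẋ)=(0.308862, 1.319786) → end (x,ẋ)=(1.038183, 3.497756)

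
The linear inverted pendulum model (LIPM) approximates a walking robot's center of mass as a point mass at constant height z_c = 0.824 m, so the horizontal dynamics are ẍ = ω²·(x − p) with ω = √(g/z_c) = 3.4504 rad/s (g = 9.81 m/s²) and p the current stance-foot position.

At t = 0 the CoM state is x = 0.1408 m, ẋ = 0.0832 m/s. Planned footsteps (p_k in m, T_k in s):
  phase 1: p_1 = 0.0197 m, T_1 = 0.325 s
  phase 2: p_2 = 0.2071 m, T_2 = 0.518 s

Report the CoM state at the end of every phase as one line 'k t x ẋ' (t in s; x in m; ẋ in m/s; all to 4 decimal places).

phase 1: p=0.0197, T=0.325, ωT=1.121380, cosh=1.697458, sinh=1.371628; start (x,ẋ)=(0.140800, 0.083200) → end (x,ẋ)=(0.258336, 0.714354)
phase 2: p=0.2071, T=0.518, ωT=1.787307, cosh=3.070378, sinh=2.902968; start (x,ẋ)=(0.258336, 0.714354) → end (x,ẋ)=(0.965432, 2.706543)

1 0.3250 0.2583 0.7144
2 0.8430 0.9654 2.7065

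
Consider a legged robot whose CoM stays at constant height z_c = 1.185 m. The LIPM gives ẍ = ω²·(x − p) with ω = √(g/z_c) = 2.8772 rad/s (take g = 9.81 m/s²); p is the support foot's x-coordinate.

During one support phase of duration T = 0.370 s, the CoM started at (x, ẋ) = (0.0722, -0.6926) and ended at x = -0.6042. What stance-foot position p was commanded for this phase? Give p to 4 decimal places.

ωT = 2.8772·0.370 = 1.064564; cosh(ωT) = 1.622226, sinh(ωT) = 1.277348
x(T) = p + (x₀−p)·cosh(ωT) + (ẋ₀/ω)·sinh(ωT) ⇒ p·(1 − cosh) = x(T) − x₀·cosh − (ẋ₀/ω)·sinh
numerator   = -0.6042 − (0.0722)·1.622226 − (-0.6926/2.8772)·1.277348 = -0.413841
denominator = 1 − 1.622226 = -0.622226
p = -0.413841 / -0.622226 = 0.6651

p = 0.6651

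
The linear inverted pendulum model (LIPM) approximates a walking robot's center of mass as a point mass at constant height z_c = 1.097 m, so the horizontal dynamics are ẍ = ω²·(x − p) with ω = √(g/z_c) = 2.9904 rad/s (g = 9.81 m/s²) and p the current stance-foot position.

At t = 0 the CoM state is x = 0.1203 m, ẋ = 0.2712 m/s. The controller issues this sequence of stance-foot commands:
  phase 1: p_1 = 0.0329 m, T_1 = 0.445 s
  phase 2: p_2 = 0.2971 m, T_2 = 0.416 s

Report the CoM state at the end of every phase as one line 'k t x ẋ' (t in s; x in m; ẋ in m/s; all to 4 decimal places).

1 0.4450 0.3694 1.0089
2 0.8610 0.9695 2.2394

phase 1: p=0.0329, T=0.445, ωT=1.330728, cosh=2.024041, sinh=1.759756; start (x,ẋ)=(0.120300, 0.271200) → end (x,ẋ)=(0.369394, 1.008851)
phase 2: p=0.2971, T=0.416, ωT=1.244006, cosh=1.878856, sinh=1.590629; start (x,ẋ)=(0.369394, 1.008851) → end (x,ẋ)=(0.969550, 2.239361)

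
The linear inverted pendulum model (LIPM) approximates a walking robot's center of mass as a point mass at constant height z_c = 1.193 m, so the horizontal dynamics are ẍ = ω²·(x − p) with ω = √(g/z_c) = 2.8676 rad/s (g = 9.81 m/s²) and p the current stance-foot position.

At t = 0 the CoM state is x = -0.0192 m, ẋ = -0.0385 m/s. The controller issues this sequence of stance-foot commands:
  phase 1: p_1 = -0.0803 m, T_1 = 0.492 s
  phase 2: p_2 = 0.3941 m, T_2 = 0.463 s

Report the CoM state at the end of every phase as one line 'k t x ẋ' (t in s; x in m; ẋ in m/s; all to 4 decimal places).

phase 1: p=-0.0803, T=0.492, ωT=1.410859, cosh=2.171705, sinh=1.927771; start (x,ẋ)=(-0.019200, -0.038500) → end (x,ẋ)=(0.026509, 0.254155)
phase 2: p=0.3941, T=0.463, ωT=1.327699, cosh=2.018720, sinh=1.753633; start (x,ẋ)=(0.026509, 0.254155) → end (x,ẋ)=(-0.192539, -1.335443)

1 0.4920 0.0265 0.2542
2 0.9550 -0.1925 -1.3354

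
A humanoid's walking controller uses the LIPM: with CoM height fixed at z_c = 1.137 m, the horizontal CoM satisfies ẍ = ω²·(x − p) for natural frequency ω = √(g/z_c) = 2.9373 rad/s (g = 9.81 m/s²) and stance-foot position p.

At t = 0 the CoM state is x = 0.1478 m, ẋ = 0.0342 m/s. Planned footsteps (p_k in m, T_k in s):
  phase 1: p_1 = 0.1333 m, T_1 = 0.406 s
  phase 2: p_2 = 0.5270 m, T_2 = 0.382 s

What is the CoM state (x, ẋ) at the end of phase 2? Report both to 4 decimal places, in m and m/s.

x = -0.0092, ẋ = -1.1993

phase 1: p=0.1333, T=0.406, ωT=1.192544, cosh=1.799451, sinh=1.496003; start (x,ẋ)=(0.147800, 0.034200) → end (x,ẋ)=(0.176811, 0.125257)
phase 2: p=0.5270, T=0.382, ωT=1.122049, cosh=1.698376, sinh=1.372764; start (x,ẋ)=(0.176811, 0.125257) → end (x,ẋ)=(-0.009214, -1.199307)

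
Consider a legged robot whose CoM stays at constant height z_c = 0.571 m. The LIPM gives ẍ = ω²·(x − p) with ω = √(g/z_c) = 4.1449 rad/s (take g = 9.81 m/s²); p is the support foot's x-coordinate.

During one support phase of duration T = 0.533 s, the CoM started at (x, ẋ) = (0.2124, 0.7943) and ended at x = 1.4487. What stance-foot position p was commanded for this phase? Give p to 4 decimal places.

ωT = 4.1449·0.533 = 2.209232; cosh(ωT) = 4.609250, sinh(ωT) = 4.499465
x(T) = p + (x₀−p)·cosh(ωT) + (ẋ₀/ω)·sinh(ωT) ⇒ p·(1 − cosh) = x(T) − x₀·cosh − (ẋ₀/ω)·sinh
numerator   = 1.4487 − (0.2124)·4.609250 − (0.7943/4.1449)·4.499465 = -0.392551
denominator = 1 − 4.609250 = -3.609250
p = -0.392551 / -3.609250 = 0.1088

p = 0.1088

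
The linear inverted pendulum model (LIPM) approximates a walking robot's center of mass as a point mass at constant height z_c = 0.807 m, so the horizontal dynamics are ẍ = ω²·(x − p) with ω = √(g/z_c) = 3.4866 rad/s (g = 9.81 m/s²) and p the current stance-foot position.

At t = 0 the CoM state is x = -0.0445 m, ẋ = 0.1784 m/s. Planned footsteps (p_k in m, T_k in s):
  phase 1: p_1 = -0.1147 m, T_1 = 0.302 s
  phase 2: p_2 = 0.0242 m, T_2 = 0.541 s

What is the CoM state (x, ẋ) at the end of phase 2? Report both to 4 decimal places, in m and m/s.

x = 0.7031, ẋ = 2.4371

phase 1: p=-0.1147, T=0.302, ωT=1.052953, cosh=1.607504, sinh=1.258598; start (x,ẋ)=(-0.044500, 0.178400) → end (x,ẋ)=(0.062546, 0.594832)
phase 2: p=0.0242, T=0.541, ωT=1.886251, cosh=3.373118, sinh=3.221479; start (x,ẋ)=(0.062546, 0.594832) → end (x,ẋ)=(0.703147, 2.437142)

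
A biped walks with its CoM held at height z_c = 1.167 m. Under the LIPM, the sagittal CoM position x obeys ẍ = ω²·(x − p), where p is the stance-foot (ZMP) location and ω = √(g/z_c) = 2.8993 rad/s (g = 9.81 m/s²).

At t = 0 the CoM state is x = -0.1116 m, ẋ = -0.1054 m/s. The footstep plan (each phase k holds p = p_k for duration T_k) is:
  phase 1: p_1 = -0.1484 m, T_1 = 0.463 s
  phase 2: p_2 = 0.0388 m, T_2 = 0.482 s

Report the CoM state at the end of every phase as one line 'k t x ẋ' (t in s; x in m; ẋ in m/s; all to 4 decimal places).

1 0.4630 -0.1380 -0.0252
2 0.9450 -0.3571 -1.0274

phase 1: p=-0.1484, T=0.463, ωT=1.342376, cosh=2.044676, sinh=1.783452; start (x,ẋ)=(-0.111600, -0.105400) → end (x,ẋ)=(-0.137991, -0.025225)
phase 2: p=0.0388, T=0.482, ωT=1.397463, cosh=2.146073, sinh=1.898850; start (x,ẋ)=(-0.137991, -0.025225) → end (x,ẋ)=(-0.357127, -1.027427)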